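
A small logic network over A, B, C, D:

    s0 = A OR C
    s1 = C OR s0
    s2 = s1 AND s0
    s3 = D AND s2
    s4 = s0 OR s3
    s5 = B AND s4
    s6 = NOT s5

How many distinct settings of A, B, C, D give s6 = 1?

s6 = NOT s5 must be 1, so s5 = 0.
s5 = B AND s4 must be 0, so at least one of B, s4 is 0.
Enumerating the 16 input combinations, 10 give s6 = 1 and 6 give s6 = 0.

10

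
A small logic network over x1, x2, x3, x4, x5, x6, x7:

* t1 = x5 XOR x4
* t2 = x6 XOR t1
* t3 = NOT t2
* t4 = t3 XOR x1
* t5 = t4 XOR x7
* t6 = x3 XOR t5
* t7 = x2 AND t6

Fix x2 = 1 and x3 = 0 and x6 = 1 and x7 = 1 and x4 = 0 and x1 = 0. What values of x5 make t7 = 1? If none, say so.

x5=0

Check with x2 = 1 and x3 = 0 and x6 = 1 and x7 = 1 and x4 = 0 and x1 = 0 and x5=0:
t1 = x5 XOR x4 = 0 XOR 0 = 0
t2 = x6 XOR t1 = 1 XOR 0 = 1
t3 = NOT t2 = NOT 1 = 0
t4 = t3 XOR x1 = 0 XOR 0 = 0
t5 = t4 XOR x7 = 0 XOR 1 = 1
t6 = x3 XOR t5 = 0 XOR 1 = 1
t7 = x2 AND t6 = 1 AND 1 = 1
So t7 = 1.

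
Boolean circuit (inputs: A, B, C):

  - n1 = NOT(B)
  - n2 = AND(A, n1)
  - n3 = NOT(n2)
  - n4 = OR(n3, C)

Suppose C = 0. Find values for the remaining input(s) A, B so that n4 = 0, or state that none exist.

n4 = OR(n3, C) must be 0, so both n3 = 0 and C = 0.
Check with C = 0 and A=1, B=0:
n1 = NOT(B) = NOT 0 = 1
n2 = AND(A, n1) = AND(1, 1) = 1
n3 = NOT(n2) = NOT 1 = 0
n4 = OR(n3, C) = OR(0, 0) = 0
So n4 = 0.

A=1, B=0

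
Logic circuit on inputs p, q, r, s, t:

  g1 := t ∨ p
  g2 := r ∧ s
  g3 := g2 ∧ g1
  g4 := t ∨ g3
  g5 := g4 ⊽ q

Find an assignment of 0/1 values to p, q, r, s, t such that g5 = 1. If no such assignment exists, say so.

Check with p=1, q=0, r=0, s=1, t=0:
g1 = t ∨ p = 0 ∨ 1 = 1
g2 = r ∧ s = 0 ∧ 1 = 0
g3 = g2 ∧ g1 = 0 ∧ 1 = 0
g4 = t ∨ g3 = 0 ∨ 0 = 0
g5 = g4 ⊽ q = 0 ⊽ 0 = 1
So g5 = 1 as required.

p=1, q=0, r=0, s=1, t=0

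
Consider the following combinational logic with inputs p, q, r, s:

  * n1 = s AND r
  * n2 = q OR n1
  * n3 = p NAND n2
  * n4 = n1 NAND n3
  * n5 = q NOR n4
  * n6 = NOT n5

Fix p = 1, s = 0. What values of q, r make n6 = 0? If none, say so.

With p = 1, s = 0 fixed, none of the 4 settings of q, r give n6 = 0.
For example, with q=0, r=0:
n1 = s AND r = 0 AND 0 = 0
n2 = q OR n1 = 0 OR 0 = 0
n3 = p NAND n2 = 1 NAND 0 = 1
n4 = n1 NAND n3 = 0 NAND 1 = 1
n5 = q NOR n4 = 0 NOR 1 = 0
n6 = NOT n5 = NOT 0 = 1
giving n6 = 1 ≠ 0.

no solution exists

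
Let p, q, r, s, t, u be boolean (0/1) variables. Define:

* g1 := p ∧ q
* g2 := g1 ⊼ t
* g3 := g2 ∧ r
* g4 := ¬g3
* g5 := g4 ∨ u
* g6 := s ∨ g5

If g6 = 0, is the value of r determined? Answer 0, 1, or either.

1

g6 = s ∨ g5 must be 0, so both s = 0 and g5 = 0.
Every assignment with g6 = 0 has r = 1; there are 7 such assignment(s).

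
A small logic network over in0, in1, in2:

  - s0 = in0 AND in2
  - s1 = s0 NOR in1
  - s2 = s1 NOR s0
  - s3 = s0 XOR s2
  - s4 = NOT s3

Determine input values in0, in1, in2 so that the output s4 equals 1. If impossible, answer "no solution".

s4 = NOT s3 must be 1, so s3 = 0.
s3 = s0 XOR s2 must be 0, so s0 and s2 are equal.
Check with in0=0, in1=0, in2=1:
s0 = in0 AND in2 = 0 AND 1 = 0
s1 = s0 NOR in1 = 0 NOR 0 = 1
s2 = s1 NOR s0 = 1 NOR 0 = 0
s3 = s0 XOR s2 = 0 XOR 0 = 0
s4 = NOT s3 = NOT 0 = 1
So s4 = 1 as required.

in0=0, in1=0, in2=1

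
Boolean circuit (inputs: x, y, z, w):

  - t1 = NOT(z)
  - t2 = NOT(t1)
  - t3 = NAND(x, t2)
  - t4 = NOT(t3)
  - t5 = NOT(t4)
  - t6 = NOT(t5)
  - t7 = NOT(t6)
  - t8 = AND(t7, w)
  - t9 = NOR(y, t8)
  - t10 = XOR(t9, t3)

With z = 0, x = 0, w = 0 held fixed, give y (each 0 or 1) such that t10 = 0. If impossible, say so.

t10 = XOR(t9, t3) must be 0, so t9 and t3 are equal.
Check with z = 0, x = 0, w = 0 and y=0:
t1 = NOT(z) = NOT 0 = 1
t2 = NOT(t1) = NOT 1 = 0
t3 = NAND(x, t2) = NAND(0, 0) = 1
t4 = NOT(t3) = NOT 1 = 0
t5 = NOT(t4) = NOT 0 = 1
t6 = NOT(t5) = NOT 1 = 0
t7 = NOT(t6) = NOT 0 = 1
t8 = AND(t7, w) = AND(1, 0) = 0
t9 = NOR(y, t8) = NOR(0, 0) = 1
t10 = XOR(t9, t3) = XOR(1, 1) = 0
So t10 = 0.

y=0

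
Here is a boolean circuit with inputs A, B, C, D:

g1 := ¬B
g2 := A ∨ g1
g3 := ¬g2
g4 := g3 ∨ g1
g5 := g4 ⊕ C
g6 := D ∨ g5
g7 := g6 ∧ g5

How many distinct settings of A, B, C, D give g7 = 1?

g7 = g6 ∧ g5 must be 1, so both g6 = 1 and g5 = 1.
g6 = D ∨ g5 must be 1, so at least one of D, g5 is 1.
g5 = g4 ⊕ C must be 1, so g4 and C differ.
Enumerating the 16 input combinations, 8 give g7 = 1 and 8 give g7 = 0.

8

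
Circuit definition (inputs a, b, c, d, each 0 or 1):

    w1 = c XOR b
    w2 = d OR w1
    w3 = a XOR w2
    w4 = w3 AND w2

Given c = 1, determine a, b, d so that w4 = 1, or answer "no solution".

a=0, b=0, d=1

Check with c = 1 and a=0, b=0, d=1:
w1 = c XOR b = 1 XOR 0 = 1
w2 = d OR w1 = 1 OR 1 = 1
w3 = a XOR w2 = 0 XOR 1 = 1
w4 = w3 AND w2 = 1 AND 1 = 1
So w4 = 1.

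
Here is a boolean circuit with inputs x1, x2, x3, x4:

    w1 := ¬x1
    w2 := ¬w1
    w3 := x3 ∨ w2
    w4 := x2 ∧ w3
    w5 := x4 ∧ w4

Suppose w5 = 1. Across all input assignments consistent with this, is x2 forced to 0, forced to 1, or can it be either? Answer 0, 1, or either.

1

w5 = x4 ∧ w4 must be 1, so both x4 = 1 and w4 = 1.
Every assignment with w5 = 1 has x2 = 1; there are 3 such assignment(s).
  x1=0, x2=1, x3=1, x4=1
  x1=1, x2=1, x3=0, x4=1
  x1=1, x2=1, x3=1, x4=1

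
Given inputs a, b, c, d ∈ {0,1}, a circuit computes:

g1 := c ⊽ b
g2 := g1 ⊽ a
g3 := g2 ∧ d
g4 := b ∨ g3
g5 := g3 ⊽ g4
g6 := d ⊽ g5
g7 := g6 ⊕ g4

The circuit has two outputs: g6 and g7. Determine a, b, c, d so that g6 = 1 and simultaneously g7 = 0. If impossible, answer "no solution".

Check with a=0, b=1, c=1, d=0:
g1 = c ⊽ b = 1 ⊽ 1 = 0
g2 = g1 ⊽ a = 0 ⊽ 0 = 1
g3 = g2 ∧ d = 1 ∧ 0 = 0
g4 = b ∨ g3 = 1 ∨ 0 = 1
g5 = g3 ⊽ g4 = 0 ⊽ 1 = 0
g6 = d ⊽ g5 = 0 ⊽ 0 = 1
g7 = g6 ⊕ g4 = 1 ⊕ 1 = 0
So g6 = 1 and g7 = 0.

a=0, b=1, c=1, d=0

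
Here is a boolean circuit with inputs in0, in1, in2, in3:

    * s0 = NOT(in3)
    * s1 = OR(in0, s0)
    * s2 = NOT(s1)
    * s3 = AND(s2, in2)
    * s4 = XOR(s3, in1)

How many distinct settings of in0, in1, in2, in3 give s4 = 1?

8

s4 = XOR(s3, in1) must be 1, so s3 and in1 differ.
Enumerating the 16 input combinations, 8 give s4 = 1 and 8 give s4 = 0.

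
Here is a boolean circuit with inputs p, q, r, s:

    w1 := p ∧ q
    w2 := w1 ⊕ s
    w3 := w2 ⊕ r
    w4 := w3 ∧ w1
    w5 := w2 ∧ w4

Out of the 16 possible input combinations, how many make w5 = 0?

w5 = w2 ∧ w4 must be 0, so at least one of w2, w4 is 0.
Enumerating the 16 input combinations, 15 give w5 = 0 and 1 give w5 = 1.

15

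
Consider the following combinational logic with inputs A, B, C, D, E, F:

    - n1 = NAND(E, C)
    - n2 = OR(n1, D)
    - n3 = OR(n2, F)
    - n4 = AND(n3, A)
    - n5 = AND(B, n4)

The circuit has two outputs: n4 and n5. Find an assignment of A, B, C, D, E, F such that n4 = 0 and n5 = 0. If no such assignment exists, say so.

A=0, B=1, C=1, D=1, E=1, F=0

Check with A=0, B=1, C=1, D=1, E=1, F=0:
n1 = NAND(E, C) = NAND(1, 1) = 0
n2 = OR(n1, D) = OR(0, 1) = 1
n3 = OR(n2, F) = OR(1, 0) = 1
n4 = AND(n3, A) = AND(1, 0) = 0
n5 = AND(B, n4) = AND(1, 0) = 0
So n4 = 0 and n5 = 0.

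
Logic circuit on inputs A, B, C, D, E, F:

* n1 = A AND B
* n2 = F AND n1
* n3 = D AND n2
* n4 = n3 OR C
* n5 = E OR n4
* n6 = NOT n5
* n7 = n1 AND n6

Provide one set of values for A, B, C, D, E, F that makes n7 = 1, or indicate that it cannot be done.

Check with A=1, B=1, C=0, D=1, E=0, F=0:
n1 = A AND B = 1 AND 1 = 1
n2 = F AND n1 = 0 AND 1 = 0
n3 = D AND n2 = 1 AND 0 = 0
n4 = n3 OR C = 0 OR 0 = 0
n5 = E OR n4 = 0 OR 0 = 0
n6 = NOT n5 = NOT 0 = 1
n7 = n1 AND n6 = 1 AND 1 = 1
So n7 = 1 as required.

A=1, B=1, C=0, D=1, E=0, F=0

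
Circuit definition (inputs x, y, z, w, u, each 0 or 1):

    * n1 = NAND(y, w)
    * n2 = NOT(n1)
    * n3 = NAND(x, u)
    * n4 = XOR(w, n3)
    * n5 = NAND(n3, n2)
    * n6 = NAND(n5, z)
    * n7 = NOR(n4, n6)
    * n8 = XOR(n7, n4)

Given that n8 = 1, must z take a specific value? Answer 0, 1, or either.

Both values of z occur among assignments with n8 = 1:
  z=0: x=0, y=0, z=0, w=0, u=0
  z=1: x=0, y=0, z=1, w=0, u=0

either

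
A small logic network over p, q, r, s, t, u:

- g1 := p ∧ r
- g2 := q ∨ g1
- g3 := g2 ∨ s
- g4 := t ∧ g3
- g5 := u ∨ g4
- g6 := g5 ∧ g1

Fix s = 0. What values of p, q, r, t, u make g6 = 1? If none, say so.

g6 = g5 ∧ g1 must be 1, so both g5 = 1 and g1 = 1.
Check with s = 0 and p=1, q=1, r=1, t=0, u=1:
g1 = p ∧ r = 1 ∧ 1 = 1
g2 = q ∨ g1 = 1 ∨ 1 = 1
g3 = g2 ∨ s = 1 ∨ 0 = 1
g4 = t ∧ g3 = 0 ∧ 1 = 0
g5 = u ∨ g4 = 1 ∨ 0 = 1
g6 = g5 ∧ g1 = 1 ∧ 1 = 1
So g6 = 1.

p=1 q=1 r=1 t=0 u=1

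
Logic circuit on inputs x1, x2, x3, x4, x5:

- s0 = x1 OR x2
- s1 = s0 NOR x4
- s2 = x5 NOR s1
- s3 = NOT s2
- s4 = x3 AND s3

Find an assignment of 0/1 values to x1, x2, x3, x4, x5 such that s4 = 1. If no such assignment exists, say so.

x1=0 x2=0 x3=1 x4=1 x5=1

s4 = x3 AND s3 must be 1, so both x3 = 1 and s3 = 1.
Check with x1=0 x2=0 x3=1 x4=1 x5=1:
s0 = x1 OR x2 = 0 OR 0 = 0
s1 = s0 NOR x4 = 0 NOR 1 = 0
s2 = x5 NOR s1 = 1 NOR 0 = 0
s3 = NOT s2 = NOT 0 = 1
s4 = x3 AND s3 = 1 AND 1 = 1
So s4 = 1 as required.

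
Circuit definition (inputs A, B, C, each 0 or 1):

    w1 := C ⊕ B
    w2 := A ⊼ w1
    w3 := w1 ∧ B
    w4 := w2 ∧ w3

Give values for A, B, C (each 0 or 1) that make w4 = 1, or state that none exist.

A=0, B=1, C=0

Check with A=0, B=1, C=0:
w1 = C ⊕ B = 0 ⊕ 1 = 1
w2 = A ⊼ w1 = 0 ⊼ 1 = 1
w3 = w1 ∧ B = 1 ∧ 1 = 1
w4 = w2 ∧ w3 = 1 ∧ 1 = 1
So w4 = 1 as required.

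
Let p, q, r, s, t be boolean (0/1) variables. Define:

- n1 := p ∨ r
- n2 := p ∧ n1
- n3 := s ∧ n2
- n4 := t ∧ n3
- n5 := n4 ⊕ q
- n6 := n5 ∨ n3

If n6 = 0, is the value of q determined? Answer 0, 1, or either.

n6 = n5 ∨ n3 must be 0, so both n5 = 0 and n3 = 0.
n5 = n4 ⊕ q must be 0, so n4 and q are equal.
Every assignment with n6 = 0 has q = 0; there are 12 such assignment(s).

0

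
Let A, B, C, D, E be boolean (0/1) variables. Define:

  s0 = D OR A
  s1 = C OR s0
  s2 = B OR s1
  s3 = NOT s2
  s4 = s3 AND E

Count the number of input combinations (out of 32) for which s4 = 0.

s4 = s3 AND E must be 0, so at least one of s3, E is 0.
Enumerating the 32 input combinations, 31 give s4 = 0 and 1 give s4 = 1.

31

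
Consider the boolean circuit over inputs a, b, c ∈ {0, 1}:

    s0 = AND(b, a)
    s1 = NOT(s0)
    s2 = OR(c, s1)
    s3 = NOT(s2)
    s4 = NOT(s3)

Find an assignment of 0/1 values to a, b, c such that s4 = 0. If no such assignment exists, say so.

s4 = NOT(s3) must be 0, so s3 = 1.
Check with a=1, b=1, c=0:
s0 = AND(b, a) = AND(1, 1) = 1
s1 = NOT(s0) = NOT 1 = 0
s2 = OR(c, s1) = OR(0, 0) = 0
s3 = NOT(s2) = NOT 0 = 1
s4 = NOT(s3) = NOT 1 = 0
So s4 = 0 as required.

a=1, b=1, c=0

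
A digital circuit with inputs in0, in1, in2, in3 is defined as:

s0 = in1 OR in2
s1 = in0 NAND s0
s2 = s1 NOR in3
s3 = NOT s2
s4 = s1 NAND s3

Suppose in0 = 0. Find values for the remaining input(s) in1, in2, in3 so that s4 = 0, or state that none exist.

s4 = s1 NAND s3 must be 0, so both s1 = 1 and s3 = 1.
Check with in0 = 0 and in1=1, in2=1, in3=1:
s0 = in1 OR in2 = 1 OR 1 = 1
s1 = in0 NAND s0 = 0 NAND 1 = 1
s2 = s1 NOR in3 = 1 NOR 1 = 0
s3 = NOT s2 = NOT 0 = 1
s4 = s1 NAND s3 = 1 NAND 1 = 0
So s4 = 0.

in1=1, in2=1, in3=1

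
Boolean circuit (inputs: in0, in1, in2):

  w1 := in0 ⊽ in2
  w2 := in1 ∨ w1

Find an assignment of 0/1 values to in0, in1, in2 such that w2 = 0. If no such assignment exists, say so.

Check with in0=1, in1=0, in2=1:
w1 = in0 ⊽ in2 = 1 ⊽ 1 = 0
w2 = in1 ∨ w1 = 0 ∨ 0 = 0
So w2 = 0 as required.

in0=1, in1=0, in2=1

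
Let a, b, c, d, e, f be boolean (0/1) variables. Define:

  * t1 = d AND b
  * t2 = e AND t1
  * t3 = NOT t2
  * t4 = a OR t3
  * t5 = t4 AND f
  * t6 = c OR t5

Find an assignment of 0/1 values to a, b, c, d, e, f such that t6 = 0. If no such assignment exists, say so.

a=1 b=0 c=0 d=1 e=0 f=0

t6 = c OR t5 must be 0, so both c = 0 and t5 = 0.
t5 = t4 AND f must be 0, so at least one of t4, f is 0.
Check with a=1 b=0 c=0 d=1 e=0 f=0:
t1 = d AND b = 1 AND 0 = 0
t2 = e AND t1 = 0 AND 0 = 0
t3 = NOT t2 = NOT 0 = 1
t4 = a OR t3 = 1 OR 1 = 1
t5 = t4 AND f = 1 AND 0 = 0
t6 = c OR t5 = 0 OR 0 = 0
So t6 = 0 as required.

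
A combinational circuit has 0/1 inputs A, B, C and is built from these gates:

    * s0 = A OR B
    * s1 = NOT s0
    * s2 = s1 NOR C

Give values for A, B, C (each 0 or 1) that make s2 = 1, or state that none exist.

s2 = s1 NOR C must be 1, so both s1 = 0 and C = 0.
Check with A=0, B=1, C=0:
s0 = A OR B = 0 OR 1 = 1
s1 = NOT s0 = NOT 1 = 0
s2 = s1 NOR C = 0 NOR 0 = 1
So s2 = 1 as required.

A=0, B=1, C=0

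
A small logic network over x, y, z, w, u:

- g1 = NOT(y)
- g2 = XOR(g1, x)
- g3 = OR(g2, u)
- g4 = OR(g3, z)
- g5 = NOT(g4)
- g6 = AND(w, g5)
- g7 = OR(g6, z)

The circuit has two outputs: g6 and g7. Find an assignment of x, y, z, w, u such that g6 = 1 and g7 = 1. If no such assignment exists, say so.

x=0, y=1, z=0, w=1, u=0

Check with x=0, y=1, z=0, w=1, u=0:
g1 = NOT(y) = NOT 1 = 0
g2 = XOR(g1, x) = XOR(0, 0) = 0
g3 = OR(g2, u) = OR(0, 0) = 0
g4 = OR(g3, z) = OR(0, 0) = 0
g5 = NOT(g4) = NOT 0 = 1
g6 = AND(w, g5) = AND(1, 1) = 1
g7 = OR(g6, z) = OR(1, 0) = 1
So g6 = 1 and g7 = 1.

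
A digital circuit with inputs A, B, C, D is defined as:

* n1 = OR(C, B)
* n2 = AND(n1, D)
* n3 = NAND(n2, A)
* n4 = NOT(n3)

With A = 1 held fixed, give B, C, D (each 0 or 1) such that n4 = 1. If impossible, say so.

n4 = NOT(n3) must be 1, so n3 = 0.
n3 = NAND(n2, A) must be 0, so both n2 = 1 and A = 1.
Check with A = 1 and B=1, C=0, D=1:
n1 = OR(C, B) = OR(0, 1) = 1
n2 = AND(n1, D) = AND(1, 1) = 1
n3 = NAND(n2, A) = NAND(1, 1) = 0
n4 = NOT(n3) = NOT 0 = 1
So n4 = 1.

B=1, C=0, D=1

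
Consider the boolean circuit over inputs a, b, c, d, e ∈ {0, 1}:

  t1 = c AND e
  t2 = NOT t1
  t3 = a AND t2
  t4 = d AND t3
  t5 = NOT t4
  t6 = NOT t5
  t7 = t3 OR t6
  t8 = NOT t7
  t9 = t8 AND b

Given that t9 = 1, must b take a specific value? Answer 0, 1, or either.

1

t9 = t8 AND b must be 1, so both t8 = 1 and b = 1.
Every assignment with t9 = 1 has b = 1; there are 10 such assignment(s).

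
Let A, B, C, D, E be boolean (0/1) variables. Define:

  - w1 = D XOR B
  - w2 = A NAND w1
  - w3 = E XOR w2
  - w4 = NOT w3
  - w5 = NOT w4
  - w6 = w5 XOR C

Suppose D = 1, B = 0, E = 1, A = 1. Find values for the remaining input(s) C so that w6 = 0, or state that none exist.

Check with D = 1, B = 0, E = 1, A = 1 and C=1:
w1 = D XOR B = 1 XOR 0 = 1
w2 = A NAND w1 = 1 NAND 1 = 0
w3 = E XOR w2 = 1 XOR 0 = 1
w4 = NOT w3 = NOT 1 = 0
w5 = NOT w4 = NOT 0 = 1
w6 = w5 XOR C = 1 XOR 1 = 0
So w6 = 0.

C=1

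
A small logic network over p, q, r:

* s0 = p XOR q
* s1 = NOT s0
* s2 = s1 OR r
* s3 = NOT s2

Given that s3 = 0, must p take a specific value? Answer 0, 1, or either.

either

Both values of p occur among assignments with s3 = 0:
  p=0: p=0, q=0, r=0
  p=1: p=1, q=0, r=1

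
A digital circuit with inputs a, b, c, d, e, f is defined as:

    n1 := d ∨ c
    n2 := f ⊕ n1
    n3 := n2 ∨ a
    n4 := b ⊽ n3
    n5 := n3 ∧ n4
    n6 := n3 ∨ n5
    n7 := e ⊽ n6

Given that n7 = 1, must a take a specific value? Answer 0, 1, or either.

0

n7 = e ⊽ n6 must be 1, so both e = 0 and n6 = 0.
n6 = n3 ∨ n5 must be 0, so both n3 = 0 and n5 = 0.
n3 = n2 ∨ a must be 0, so both n2 = 0 and a = 0.
Every assignment with n7 = 1 has a = 0; there are 8 such assignment(s).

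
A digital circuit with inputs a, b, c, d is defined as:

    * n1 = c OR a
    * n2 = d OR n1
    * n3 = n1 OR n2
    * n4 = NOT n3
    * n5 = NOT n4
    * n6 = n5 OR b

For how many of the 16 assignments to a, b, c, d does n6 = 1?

15

n6 = n5 OR b must be 1, so at least one of n5, b is 1.
Enumerating the 16 input combinations, 15 give n6 = 1 and 1 give n6 = 0.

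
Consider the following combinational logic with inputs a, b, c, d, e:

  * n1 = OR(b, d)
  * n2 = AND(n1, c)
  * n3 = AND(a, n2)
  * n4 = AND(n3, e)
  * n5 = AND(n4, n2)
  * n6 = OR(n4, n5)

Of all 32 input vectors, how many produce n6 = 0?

29

n6 = OR(n4, n5) must be 0, so both n4 = 0 and n5 = 0.
n4 = AND(n3, e) must be 0, so at least one of n3, e is 0.
n5 = AND(n4, n2) must be 0, so at least one of n4, n2 is 0.
Enumerating the 32 input combinations, 29 give n6 = 0 and 3 give n6 = 1.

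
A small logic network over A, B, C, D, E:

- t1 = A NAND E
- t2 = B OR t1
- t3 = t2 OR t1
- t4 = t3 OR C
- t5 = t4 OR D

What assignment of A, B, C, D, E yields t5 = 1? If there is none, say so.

A=1, B=1, C=0, D=1, E=1

t5 = t4 OR D must be 1, so at least one of t4, D is 1.
Check with A=1, B=1, C=0, D=1, E=1:
t1 = A NAND E = 1 NAND 1 = 0
t2 = B OR t1 = 1 OR 0 = 1
t3 = t2 OR t1 = 1 OR 0 = 1
t4 = t3 OR C = 1 OR 0 = 1
t5 = t4 OR D = 1 OR 1 = 1
So t5 = 1 as required.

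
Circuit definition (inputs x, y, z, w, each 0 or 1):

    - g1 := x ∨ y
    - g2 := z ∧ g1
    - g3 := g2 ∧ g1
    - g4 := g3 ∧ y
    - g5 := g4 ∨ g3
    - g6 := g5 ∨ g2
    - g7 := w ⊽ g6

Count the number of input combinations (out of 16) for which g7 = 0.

11

g7 = w ⊽ g6 must be 0, so at least one of w, g6 is 1.
Enumerating the 16 input combinations, 11 give g7 = 0 and 5 give g7 = 1.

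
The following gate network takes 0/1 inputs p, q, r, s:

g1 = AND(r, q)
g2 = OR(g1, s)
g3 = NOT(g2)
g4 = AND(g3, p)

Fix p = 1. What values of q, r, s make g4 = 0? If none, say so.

q=1 r=0 s=1

Check with p = 1 and q=1, r=0, s=1:
g1 = AND(r, q) = AND(0, 1) = 0
g2 = OR(g1, s) = OR(0, 1) = 1
g3 = NOT(g2) = NOT 1 = 0
g4 = AND(g3, p) = AND(0, 1) = 0
So g4 = 0.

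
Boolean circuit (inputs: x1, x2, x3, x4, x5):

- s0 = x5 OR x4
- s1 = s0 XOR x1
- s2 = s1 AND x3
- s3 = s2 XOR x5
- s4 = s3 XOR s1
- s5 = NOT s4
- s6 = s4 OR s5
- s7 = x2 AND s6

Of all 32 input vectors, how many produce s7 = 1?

16

s7 = x2 AND s6 must be 1, so both x2 = 1 and s6 = 1.
Enumerating the 32 input combinations, 16 give s7 = 1 and 16 give s7 = 0.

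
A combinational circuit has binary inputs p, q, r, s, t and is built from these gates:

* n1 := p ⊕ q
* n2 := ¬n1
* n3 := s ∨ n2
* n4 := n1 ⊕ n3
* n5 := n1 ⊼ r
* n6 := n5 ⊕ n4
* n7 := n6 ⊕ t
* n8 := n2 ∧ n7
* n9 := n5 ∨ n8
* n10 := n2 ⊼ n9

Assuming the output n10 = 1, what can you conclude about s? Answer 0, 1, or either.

either

Both values of s occur among assignments with n10 = 1:
  s=0: p=0, q=1, r=0, s=0, t=0
  s=1: p=0, q=1, r=0, s=1, t=0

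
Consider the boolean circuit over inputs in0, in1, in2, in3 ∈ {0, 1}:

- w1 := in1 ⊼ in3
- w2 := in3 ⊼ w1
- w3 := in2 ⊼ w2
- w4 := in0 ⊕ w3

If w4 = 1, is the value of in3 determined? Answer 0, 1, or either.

Both values of in3 occur among assignments with w4 = 1:
  in3=0: in0=0, in1=0, in2=0, in3=0
  in3=1: in0=0, in1=0, in2=0, in3=1

either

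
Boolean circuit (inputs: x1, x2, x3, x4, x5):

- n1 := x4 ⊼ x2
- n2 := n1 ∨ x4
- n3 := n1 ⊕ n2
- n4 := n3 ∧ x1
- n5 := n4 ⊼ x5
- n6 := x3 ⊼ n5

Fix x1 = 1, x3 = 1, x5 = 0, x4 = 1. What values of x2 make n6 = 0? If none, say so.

x2=1

Check with x1 = 1, x3 = 1, x5 = 0, x4 = 1 and x2=1:
n1 = x4 ⊼ x2 = 1 ⊼ 1 = 0
n2 = n1 ∨ x4 = 0 ∨ 1 = 1
n3 = n1 ⊕ n2 = 0 ⊕ 1 = 1
n4 = n3 ∧ x1 = 1 ∧ 1 = 1
n5 = n4 ⊼ x5 = 1 ⊼ 0 = 1
n6 = x3 ⊼ n5 = 1 ⊼ 1 = 0
So n6 = 0.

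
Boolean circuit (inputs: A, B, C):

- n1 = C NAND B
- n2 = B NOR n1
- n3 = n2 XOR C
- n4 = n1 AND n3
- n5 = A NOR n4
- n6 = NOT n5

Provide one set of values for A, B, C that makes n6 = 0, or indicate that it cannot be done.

A=0, B=1, C=0

n6 = NOT n5 must be 0, so n5 = 1.
n5 = A NOR n4 must be 1, so both A = 0 and n4 = 0.
Check with A=0, B=1, C=0:
n1 = C NAND B = 0 NAND 1 = 1
n2 = B NOR n1 = 1 NOR 1 = 0
n3 = n2 XOR C = 0 XOR 0 = 0
n4 = n1 AND n3 = 1 AND 0 = 0
n5 = A NOR n4 = 0 NOR 0 = 1
n6 = NOT n5 = NOT 1 = 0
So n6 = 0 as required.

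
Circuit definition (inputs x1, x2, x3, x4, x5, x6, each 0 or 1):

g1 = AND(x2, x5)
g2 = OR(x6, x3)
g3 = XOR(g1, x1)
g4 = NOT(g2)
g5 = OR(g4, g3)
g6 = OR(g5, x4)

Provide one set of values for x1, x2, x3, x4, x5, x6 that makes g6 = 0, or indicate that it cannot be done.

Check with x1=0, x2=0, x3=1, x4=0, x5=1, x6=1:
g1 = AND(x2, x5) = AND(0, 1) = 0
g2 = OR(x6, x3) = OR(1, 1) = 1
g3 = XOR(g1, x1) = XOR(0, 0) = 0
g4 = NOT(g2) = NOT 1 = 0
g5 = OR(g4, g3) = OR(0, 0) = 0
g6 = OR(g5, x4) = OR(0, 0) = 0
So g6 = 0 as required.

x1=0, x2=0, x3=1, x4=0, x5=1, x6=1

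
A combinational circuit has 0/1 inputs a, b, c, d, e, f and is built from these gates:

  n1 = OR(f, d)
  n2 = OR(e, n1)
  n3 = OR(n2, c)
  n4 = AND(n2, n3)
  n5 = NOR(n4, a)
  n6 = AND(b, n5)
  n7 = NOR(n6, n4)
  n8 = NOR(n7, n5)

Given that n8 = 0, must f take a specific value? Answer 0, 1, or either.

n8 = NOR(n7, n5) must be 0, so at least one of n7, n5 is 1.
Every assignment with n8 = 0 has f = 0; there are 8 such assignment(s).

0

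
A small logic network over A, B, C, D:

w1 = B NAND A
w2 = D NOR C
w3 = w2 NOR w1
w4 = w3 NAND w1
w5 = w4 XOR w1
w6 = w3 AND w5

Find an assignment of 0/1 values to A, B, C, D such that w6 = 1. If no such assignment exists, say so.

w6 = w3 AND w5 must be 1, so both w3 = 1 and w5 = 1.
Check with A=1, B=1, C=0, D=1:
w1 = B NAND A = 1 NAND 1 = 0
w2 = D NOR C = 1 NOR 0 = 0
w3 = w2 NOR w1 = 0 NOR 0 = 1
w4 = w3 NAND w1 = 1 NAND 0 = 1
w5 = w4 XOR w1 = 1 XOR 0 = 1
w6 = w3 AND w5 = 1 AND 1 = 1
So w6 = 1 as required.

A=1, B=1, C=0, D=1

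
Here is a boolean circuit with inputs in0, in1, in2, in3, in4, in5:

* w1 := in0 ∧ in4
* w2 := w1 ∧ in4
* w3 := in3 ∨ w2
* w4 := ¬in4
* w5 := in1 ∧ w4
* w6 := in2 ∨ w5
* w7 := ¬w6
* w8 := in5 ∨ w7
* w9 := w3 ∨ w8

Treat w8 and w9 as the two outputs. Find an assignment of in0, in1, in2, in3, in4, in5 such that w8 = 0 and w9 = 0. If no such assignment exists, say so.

Check with in0=0, in1=1, in2=1, in3=0, in4=1, in5=0:
w1 = in0 ∧ in4 = 0 ∧ 1 = 0
w2 = w1 ∧ in4 = 0 ∧ 1 = 0
w3 = in3 ∨ w2 = 0 ∨ 0 = 0
w4 = ¬in4 = ¬1 = 0
w5 = in1 ∧ w4 = 1 ∧ 0 = 0
w6 = in2 ∨ w5 = 1 ∨ 0 = 1
w7 = ¬w6 = ¬1 = 0
w8 = in5 ∨ w7 = 0 ∨ 0 = 0
w9 = w3 ∨ w8 = 0 ∨ 0 = 0
So w8 = 0 and w9 = 0.

in0=0, in1=1, in2=1, in3=0, in4=1, in5=0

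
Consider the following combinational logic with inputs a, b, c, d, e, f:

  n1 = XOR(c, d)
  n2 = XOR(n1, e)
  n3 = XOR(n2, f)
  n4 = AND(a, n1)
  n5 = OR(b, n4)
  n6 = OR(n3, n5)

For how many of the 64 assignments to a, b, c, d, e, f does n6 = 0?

12

n6 = OR(n3, n5) must be 0, so both n3 = 0 and n5 = 0.
n3 = XOR(n2, f) must be 0, so n2 and f are equal.
Enumerating the 64 input combinations, 12 give n6 = 0 and 52 give n6 = 1.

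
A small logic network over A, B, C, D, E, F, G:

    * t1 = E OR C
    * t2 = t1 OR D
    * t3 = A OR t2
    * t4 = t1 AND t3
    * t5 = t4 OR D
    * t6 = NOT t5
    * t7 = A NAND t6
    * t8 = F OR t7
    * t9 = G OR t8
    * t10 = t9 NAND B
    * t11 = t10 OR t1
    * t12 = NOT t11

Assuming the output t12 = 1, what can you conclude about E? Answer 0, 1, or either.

0

t12 = NOT t11 must be 1, so t11 = 0.
Every assignment with t12 = 1 has E = 0; there are 15 such assignment(s).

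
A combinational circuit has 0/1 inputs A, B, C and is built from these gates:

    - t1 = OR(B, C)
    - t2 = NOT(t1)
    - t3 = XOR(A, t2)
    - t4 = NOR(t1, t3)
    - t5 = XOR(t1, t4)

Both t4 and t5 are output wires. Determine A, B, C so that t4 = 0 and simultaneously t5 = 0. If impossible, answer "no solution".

Check with A=0, B=0, C=0:
t1 = OR(B, C) = OR(0, 0) = 0
t2 = NOT(t1) = NOT 0 = 1
t3 = XOR(A, t2) = XOR(0, 1) = 1
t4 = NOR(t1, t3) = NOR(0, 1) = 0
t5 = XOR(t1, t4) = XOR(0, 0) = 0
So t4 = 0 and t5 = 0.

A=0, B=0, C=0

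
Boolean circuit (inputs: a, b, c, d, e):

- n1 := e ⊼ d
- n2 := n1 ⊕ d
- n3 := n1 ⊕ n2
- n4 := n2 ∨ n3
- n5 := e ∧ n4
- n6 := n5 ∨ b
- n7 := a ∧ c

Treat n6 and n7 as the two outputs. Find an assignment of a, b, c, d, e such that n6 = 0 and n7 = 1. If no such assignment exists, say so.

Check with a=1, b=0, c=1, d=1, e=0:
n1 = e ⊼ d = 0 ⊼ 1 = 1
n2 = n1 ⊕ d = 1 ⊕ 1 = 0
n3 = n1 ⊕ n2 = 1 ⊕ 0 = 1
n4 = n2 ∨ n3 = 0 ∨ 1 = 1
n5 = e ∧ n4 = 0 ∧ 1 = 0
n6 = n5 ∨ b = 0 ∨ 0 = 0
n7 = a ∧ c = 1 ∧ 1 = 1
So n6 = 0 and n7 = 1.

a=1, b=0, c=1, d=1, e=0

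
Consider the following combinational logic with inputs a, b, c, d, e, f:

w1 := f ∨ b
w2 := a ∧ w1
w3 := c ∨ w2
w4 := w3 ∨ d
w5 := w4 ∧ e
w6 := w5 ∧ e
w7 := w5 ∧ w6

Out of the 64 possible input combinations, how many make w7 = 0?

w7 = w5 ∧ w6 must be 0, so at least one of w5, w6 is 0.
Enumerating the 64 input combinations, 37 give w7 = 0 and 27 give w7 = 1.

37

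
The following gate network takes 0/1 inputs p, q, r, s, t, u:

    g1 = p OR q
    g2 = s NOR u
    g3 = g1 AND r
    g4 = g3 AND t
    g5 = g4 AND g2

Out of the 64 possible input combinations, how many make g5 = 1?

g5 = g4 AND g2 must be 1, so both g4 = 1 and g2 = 1.
g4 = g3 AND t must be 1, so both g3 = 1 and t = 1.
g2 = s NOR u must be 1, so both s = 0 and u = 0.
Satisfying assignments:
  p=0, q=1, r=1, s=0, t=1, u=0
  p=1, q=0, r=1, s=0, t=1, u=0
  p=1, q=1, r=1, s=0, t=1, u=0

3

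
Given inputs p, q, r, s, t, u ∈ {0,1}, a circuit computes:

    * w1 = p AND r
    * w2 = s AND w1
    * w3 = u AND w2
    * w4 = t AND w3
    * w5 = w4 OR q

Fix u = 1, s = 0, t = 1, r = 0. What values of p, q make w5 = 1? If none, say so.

p=0 q=1

Check with u = 1, s = 0, t = 1, r = 0 and p=0, q=1:
w1 = p AND r = 0 AND 0 = 0
w2 = s AND w1 = 0 AND 0 = 0
w3 = u AND w2 = 1 AND 0 = 0
w4 = t AND w3 = 1 AND 0 = 0
w5 = w4 OR q = 0 OR 1 = 1
So w5 = 1.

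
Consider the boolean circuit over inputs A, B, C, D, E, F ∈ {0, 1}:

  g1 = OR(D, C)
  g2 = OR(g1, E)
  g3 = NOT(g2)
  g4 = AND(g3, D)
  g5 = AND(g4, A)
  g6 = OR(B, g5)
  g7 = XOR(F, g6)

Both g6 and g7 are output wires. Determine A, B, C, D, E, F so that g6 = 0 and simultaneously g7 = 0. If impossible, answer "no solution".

A=1, B=0, C=1, D=0, E=0, F=0

Check with A=1, B=0, C=1, D=0, E=0, F=0:
g1 = OR(D, C) = OR(0, 1) = 1
g2 = OR(g1, E) = OR(1, 0) = 1
g3 = NOT(g2) = NOT 1 = 0
g4 = AND(g3, D) = AND(0, 0) = 0
g5 = AND(g4, A) = AND(0, 1) = 0
g6 = OR(B, g5) = OR(0, 0) = 0
g7 = XOR(F, g6) = XOR(0, 0) = 0
So g6 = 0 and g7 = 0.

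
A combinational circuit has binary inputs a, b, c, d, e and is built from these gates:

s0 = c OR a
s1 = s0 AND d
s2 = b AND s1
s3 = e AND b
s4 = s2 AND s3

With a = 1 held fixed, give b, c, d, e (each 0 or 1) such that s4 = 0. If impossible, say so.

b=0 c=0 d=1 e=0

Check with a = 1 and b=0, c=0, d=1, e=0:
s0 = c OR a = 0 OR 1 = 1
s1 = s0 AND d = 1 AND 1 = 1
s2 = b AND s1 = 0 AND 1 = 0
s3 = e AND b = 0 AND 0 = 0
s4 = s2 AND s3 = 0 AND 0 = 0
So s4 = 0.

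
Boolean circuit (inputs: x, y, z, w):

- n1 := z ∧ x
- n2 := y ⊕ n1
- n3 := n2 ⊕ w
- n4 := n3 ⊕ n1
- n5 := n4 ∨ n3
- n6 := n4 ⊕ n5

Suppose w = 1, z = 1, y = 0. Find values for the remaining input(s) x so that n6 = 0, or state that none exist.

x=1

n6 = n4 ⊕ n5 must be 0, so n4 and n5 are equal.
Check with w = 1, z = 1, y = 0 and x=1:
n1 = z ∧ x = 1 ∧ 1 = 1
n2 = y ⊕ n1 = 0 ⊕ 1 = 1
n3 = n2 ⊕ w = 1 ⊕ 1 = 0
n4 = n3 ⊕ n1 = 0 ⊕ 1 = 1
n5 = n4 ∨ n3 = 1 ∨ 0 = 1
n6 = n4 ⊕ n5 = 1 ⊕ 1 = 0
So n6 = 0.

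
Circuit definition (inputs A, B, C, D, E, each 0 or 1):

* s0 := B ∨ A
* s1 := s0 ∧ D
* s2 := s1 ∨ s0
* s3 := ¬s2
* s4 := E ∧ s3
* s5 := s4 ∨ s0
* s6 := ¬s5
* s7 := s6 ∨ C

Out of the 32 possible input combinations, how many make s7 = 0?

14

s7 = s6 ∨ C must be 0, so both s6 = 0 and C = 0.
s6 = ¬s5 must be 0, so s5 = 1.
Enumerating the 32 input combinations, 14 give s7 = 0 and 18 give s7 = 1.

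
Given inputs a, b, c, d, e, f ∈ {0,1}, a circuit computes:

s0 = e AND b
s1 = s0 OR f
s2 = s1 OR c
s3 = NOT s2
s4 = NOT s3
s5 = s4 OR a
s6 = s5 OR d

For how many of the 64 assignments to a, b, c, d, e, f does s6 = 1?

61

s6 = s5 OR d must be 1, so at least one of s5, d is 1.
Enumerating the 64 input combinations, 61 give s6 = 1 and 3 give s6 = 0.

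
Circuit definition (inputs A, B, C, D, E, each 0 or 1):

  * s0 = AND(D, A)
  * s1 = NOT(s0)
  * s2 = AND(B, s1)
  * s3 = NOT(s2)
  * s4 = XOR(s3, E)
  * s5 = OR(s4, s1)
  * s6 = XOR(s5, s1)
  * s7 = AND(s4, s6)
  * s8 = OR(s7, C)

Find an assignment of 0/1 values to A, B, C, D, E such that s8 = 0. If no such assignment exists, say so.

A=1 B=0 C=0 D=0 E=1

Check with A=1 B=0 C=0 D=0 E=1:
s0 = AND(D, A) = AND(0, 1) = 0
s1 = NOT(s0) = NOT 0 = 1
s2 = AND(B, s1) = AND(0, 1) = 0
s3 = NOT(s2) = NOT 0 = 1
s4 = XOR(s3, E) = XOR(1, 1) = 0
s5 = OR(s4, s1) = OR(0, 1) = 1
s6 = XOR(s5, s1) = XOR(1, 1) = 0
s7 = AND(s4, s6) = AND(0, 0) = 0
s8 = OR(s7, C) = OR(0, 0) = 0
So s8 = 0 as required.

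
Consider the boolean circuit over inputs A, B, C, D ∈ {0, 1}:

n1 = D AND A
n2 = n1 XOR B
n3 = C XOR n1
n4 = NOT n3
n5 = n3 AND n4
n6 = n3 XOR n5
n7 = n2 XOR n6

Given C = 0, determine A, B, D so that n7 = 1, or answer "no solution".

A=1, B=1, D=1

Check with C = 0 and A=1, B=1, D=1:
n1 = D AND A = 1 AND 1 = 1
n2 = n1 XOR B = 1 XOR 1 = 0
n3 = C XOR n1 = 0 XOR 1 = 1
n4 = NOT n3 = NOT 1 = 0
n5 = n3 AND n4 = 1 AND 0 = 0
n6 = n3 XOR n5 = 1 XOR 0 = 1
n7 = n2 XOR n6 = 0 XOR 1 = 1
So n7 = 1.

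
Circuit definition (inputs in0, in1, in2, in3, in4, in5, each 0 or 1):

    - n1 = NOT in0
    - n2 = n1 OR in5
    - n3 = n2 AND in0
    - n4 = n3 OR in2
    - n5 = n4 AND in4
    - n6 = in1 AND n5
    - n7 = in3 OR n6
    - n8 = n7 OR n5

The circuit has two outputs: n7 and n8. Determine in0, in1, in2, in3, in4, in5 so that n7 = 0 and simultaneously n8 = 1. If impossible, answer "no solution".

in0=0, in1=0, in2=1, in3=0, in4=1, in5=1

Check with in0=0, in1=0, in2=1, in3=0, in4=1, in5=1:
n1 = NOT in0 = NOT 0 = 1
n2 = n1 OR in5 = 1 OR 1 = 1
n3 = n2 AND in0 = 1 AND 0 = 0
n4 = n3 OR in2 = 0 OR 1 = 1
n5 = n4 AND in4 = 1 AND 1 = 1
n6 = in1 AND n5 = 0 AND 1 = 0
n7 = in3 OR n6 = 0 OR 0 = 0
n8 = n7 OR n5 = 0 OR 1 = 1
So n7 = 0 and n8 = 1.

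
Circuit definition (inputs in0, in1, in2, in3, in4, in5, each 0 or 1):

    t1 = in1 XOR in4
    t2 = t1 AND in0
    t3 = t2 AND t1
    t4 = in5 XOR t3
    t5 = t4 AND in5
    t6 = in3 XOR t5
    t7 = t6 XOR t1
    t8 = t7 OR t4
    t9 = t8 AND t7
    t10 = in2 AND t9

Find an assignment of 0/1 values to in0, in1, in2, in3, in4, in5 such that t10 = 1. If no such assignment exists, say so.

t10 = in2 AND t9 must be 1, so both in2 = 1 and t9 = 1.
t9 = t8 AND t7 must be 1, so both t8 = 1 and t7 = 1.
t8 = t7 OR t4 must be 1, so at least one of t7, t4 is 1.
Check with in0=0, in1=0, in2=1, in3=0, in4=1, in5=0:
t1 = in1 XOR in4 = 0 XOR 1 = 1
t2 = t1 AND in0 = 1 AND 0 = 0
t3 = t2 AND t1 = 0 AND 1 = 0
t4 = in5 XOR t3 = 0 XOR 0 = 0
t5 = t4 AND in5 = 0 AND 0 = 0
t6 = in3 XOR t5 = 0 XOR 0 = 0
t7 = t6 XOR t1 = 0 XOR 1 = 1
t8 = t7 OR t4 = 1 OR 0 = 1
t9 = t8 AND t7 = 1 AND 1 = 1
t10 = in2 AND t9 = 1 AND 1 = 1
So t10 = 1 as required.

in0=0, in1=0, in2=1, in3=0, in4=1, in5=0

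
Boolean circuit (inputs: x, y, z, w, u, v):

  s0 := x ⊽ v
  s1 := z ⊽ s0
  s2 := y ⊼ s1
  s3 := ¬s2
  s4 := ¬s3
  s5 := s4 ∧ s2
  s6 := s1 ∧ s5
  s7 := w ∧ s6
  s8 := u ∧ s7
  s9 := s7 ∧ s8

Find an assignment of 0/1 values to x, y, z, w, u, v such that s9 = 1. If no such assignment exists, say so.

x=1, y=0, z=0, w=1, u=1, v=0

s9 = s7 ∧ s8 must be 1, so both s7 = 1 and s8 = 1.
Check with x=1, y=0, z=0, w=1, u=1, v=0:
s0 = x ⊽ v = 1 ⊽ 0 = 0
s1 = z ⊽ s0 = 0 ⊽ 0 = 1
s2 = y ⊼ s1 = 0 ⊼ 1 = 1
s3 = ¬s2 = ¬1 = 0
s4 = ¬s3 = ¬0 = 1
s5 = s4 ∧ s2 = 1 ∧ 1 = 1
s6 = s1 ∧ s5 = 1 ∧ 1 = 1
s7 = w ∧ s6 = 1 ∧ 1 = 1
s8 = u ∧ s7 = 1 ∧ 1 = 1
s9 = s7 ∧ s8 = 1 ∧ 1 = 1
So s9 = 1 as required.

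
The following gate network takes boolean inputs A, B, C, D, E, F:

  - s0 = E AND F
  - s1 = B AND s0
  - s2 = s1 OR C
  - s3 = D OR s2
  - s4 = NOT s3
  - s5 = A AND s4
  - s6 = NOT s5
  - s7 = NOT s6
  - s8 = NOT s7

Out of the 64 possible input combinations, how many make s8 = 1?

s8 = NOT s7 must be 1, so s7 = 0.
s7 = NOT s6 must be 0, so s6 = 1.
s6 = NOT s5 must be 1, so s5 = 0.
Enumerating the 64 input combinations, 57 give s8 = 1 and 7 give s8 = 0.

57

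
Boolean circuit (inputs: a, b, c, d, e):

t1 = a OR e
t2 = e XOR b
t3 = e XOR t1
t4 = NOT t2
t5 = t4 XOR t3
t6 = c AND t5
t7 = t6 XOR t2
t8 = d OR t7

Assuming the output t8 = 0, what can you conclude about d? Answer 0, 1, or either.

0

t8 = d OR t7 must be 0, so both d = 0 and t7 = 0.
t7 = t6 XOR t2 must be 0, so t6 and t2 are equal.
Every assignment with t8 = 0 has d = 0; there are 6 such assignment(s).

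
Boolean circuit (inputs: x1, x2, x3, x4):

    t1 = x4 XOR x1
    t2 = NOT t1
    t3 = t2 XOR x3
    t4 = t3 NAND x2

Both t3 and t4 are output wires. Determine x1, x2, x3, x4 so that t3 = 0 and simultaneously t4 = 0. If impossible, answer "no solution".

no solution exists

Across all 16 input combinations, none give both t3 = 0 and t4 = 0.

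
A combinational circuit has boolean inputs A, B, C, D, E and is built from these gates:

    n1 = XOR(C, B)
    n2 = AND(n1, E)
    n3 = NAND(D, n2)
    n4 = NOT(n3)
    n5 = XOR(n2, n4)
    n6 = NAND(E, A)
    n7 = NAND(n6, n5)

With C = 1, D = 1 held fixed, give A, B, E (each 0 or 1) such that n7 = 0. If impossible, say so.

With C = 1, D = 1 fixed, none of the 8 settings of A, B, E give n7 = 0.
For example, with A=1, B=0, E=0:
n1 = XOR(C, B) = XOR(1, 0) = 1
n2 = AND(n1, E) = AND(1, 0) = 0
n3 = NAND(D, n2) = NAND(1, 0) = 1
n4 = NOT(n3) = NOT 1 = 0
n5 = XOR(n2, n4) = XOR(0, 0) = 0
n6 = NAND(E, A) = NAND(0, 1) = 1
n7 = NAND(n6, n5) = NAND(1, 0) = 1
giving n7 = 1 ≠ 0.

no solution exists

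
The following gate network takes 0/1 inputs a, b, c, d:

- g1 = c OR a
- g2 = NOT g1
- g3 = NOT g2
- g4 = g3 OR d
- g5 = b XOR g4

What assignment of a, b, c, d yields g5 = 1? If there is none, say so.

a=0, b=0, c=0, d=1

g5 = b XOR g4 must be 1, so b and g4 differ.
Check with a=0, b=0, c=0, d=1:
g1 = c OR a = 0 OR 0 = 0
g2 = NOT g1 = NOT 0 = 1
g3 = NOT g2 = NOT 1 = 0
g4 = g3 OR d = 0 OR 1 = 1
g5 = b XOR g4 = 0 XOR 1 = 1
So g5 = 1 as required.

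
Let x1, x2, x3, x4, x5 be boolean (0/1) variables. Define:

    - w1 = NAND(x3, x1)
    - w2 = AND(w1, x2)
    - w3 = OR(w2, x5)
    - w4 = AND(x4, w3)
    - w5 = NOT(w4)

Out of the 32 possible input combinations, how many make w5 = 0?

w5 = NOT(w4) must be 0, so w4 = 1.
w4 = AND(x4, w3) must be 1, so both x4 = 1 and w3 = 1.
Enumerating the 32 input combinations, 11 give w5 = 0 and 21 give w5 = 1.

11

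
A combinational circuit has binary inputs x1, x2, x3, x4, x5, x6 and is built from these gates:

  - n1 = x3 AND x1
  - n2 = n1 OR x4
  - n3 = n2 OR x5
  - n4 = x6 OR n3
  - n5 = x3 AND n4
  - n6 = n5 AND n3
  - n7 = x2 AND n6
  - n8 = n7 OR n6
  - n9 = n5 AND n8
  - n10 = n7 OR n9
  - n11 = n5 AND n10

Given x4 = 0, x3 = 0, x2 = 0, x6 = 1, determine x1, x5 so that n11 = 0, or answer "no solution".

n11 = n5 AND n10 must be 0, so at least one of n5, n10 is 0.
Check with x4 = 0, x3 = 0, x2 = 0, x6 = 1 and x1=1, x5=1:
n1 = x3 AND x1 = 0 AND 1 = 0
n2 = n1 OR x4 = 0 OR 0 = 0
n3 = n2 OR x5 = 0 OR 1 = 1
n4 = x6 OR n3 = 1 OR 1 = 1
n5 = x3 AND n4 = 0 AND 1 = 0
n6 = n5 AND n3 = 0 AND 1 = 0
n7 = x2 AND n6 = 0 AND 0 = 0
n8 = n7 OR n6 = 0 OR 0 = 0
n9 = n5 AND n8 = 0 AND 0 = 0
n10 = n7 OR n9 = 0 OR 0 = 0
n11 = n5 AND n10 = 0 AND 0 = 0
So n11 = 0.

x1=1, x5=1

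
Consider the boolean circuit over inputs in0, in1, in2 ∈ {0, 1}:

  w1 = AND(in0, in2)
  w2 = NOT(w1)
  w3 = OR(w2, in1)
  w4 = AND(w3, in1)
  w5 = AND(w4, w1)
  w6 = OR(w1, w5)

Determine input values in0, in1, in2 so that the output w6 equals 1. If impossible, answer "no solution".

in0=1, in1=0, in2=1

w6 = OR(w1, w5) must be 1, so at least one of w1, w5 is 1.
Check with in0=1, in1=0, in2=1:
w1 = AND(in0, in2) = AND(1, 1) = 1
w2 = NOT(w1) = NOT 1 = 0
w3 = OR(w2, in1) = OR(0, 0) = 0
w4 = AND(w3, in1) = AND(0, 0) = 0
w5 = AND(w4, w1) = AND(0, 1) = 0
w6 = OR(w1, w5) = OR(1, 0) = 1
So w6 = 1 as required.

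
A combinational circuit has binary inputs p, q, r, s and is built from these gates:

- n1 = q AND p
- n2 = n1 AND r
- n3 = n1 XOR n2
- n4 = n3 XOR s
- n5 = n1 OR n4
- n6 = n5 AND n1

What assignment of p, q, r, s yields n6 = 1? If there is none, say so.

n6 = n5 AND n1 must be 1, so both n5 = 1 and n1 = 1.
Check with p=1, q=1, r=1, s=1:
n1 = q AND p = 1 AND 1 = 1
n2 = n1 AND r = 1 AND 1 = 1
n3 = n1 XOR n2 = 1 XOR 1 = 0
n4 = n3 XOR s = 0 XOR 1 = 1
n5 = n1 OR n4 = 1 OR 1 = 1
n6 = n5 AND n1 = 1 AND 1 = 1
So n6 = 1 as required.

p=1, q=1, r=1, s=1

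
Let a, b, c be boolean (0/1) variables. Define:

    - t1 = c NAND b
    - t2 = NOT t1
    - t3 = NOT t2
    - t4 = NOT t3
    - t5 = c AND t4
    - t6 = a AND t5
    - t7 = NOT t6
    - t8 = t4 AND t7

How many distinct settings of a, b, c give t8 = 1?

t8 = t4 AND t7 must be 1, so both t4 = 1 and t7 = 1.
t4 = NOT t3 must be 1, so t3 = 0.
Satisfying assignments:
  a=0, b=1, c=1

1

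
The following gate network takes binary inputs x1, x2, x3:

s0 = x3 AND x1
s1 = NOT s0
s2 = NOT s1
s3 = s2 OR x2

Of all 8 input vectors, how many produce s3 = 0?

3

s3 = s2 OR x2 must be 0, so both s2 = 0 and x2 = 0.
s2 = NOT s1 must be 0, so s1 = 1.
Satisfying assignments:
  x1=0, x2=0, x3=0
  x1=0, x2=0, x3=1
  x1=1, x2=0, x3=0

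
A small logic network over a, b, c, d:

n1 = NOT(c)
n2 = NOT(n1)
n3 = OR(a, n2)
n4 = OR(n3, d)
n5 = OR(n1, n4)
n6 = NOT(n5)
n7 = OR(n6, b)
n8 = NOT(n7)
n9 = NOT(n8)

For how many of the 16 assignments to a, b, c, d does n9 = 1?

n9 = NOT(n8) must be 1, so n8 = 0.
Enumerating the 16 input combinations, 8 give n9 = 1 and 8 give n9 = 0.

8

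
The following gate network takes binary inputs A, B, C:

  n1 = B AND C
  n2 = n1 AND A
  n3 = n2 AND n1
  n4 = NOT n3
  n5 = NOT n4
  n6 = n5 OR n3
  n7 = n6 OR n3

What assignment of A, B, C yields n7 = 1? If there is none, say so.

Check with A=1, B=1, C=1:
n1 = B AND C = 1 AND 1 = 1
n2 = n1 AND A = 1 AND 1 = 1
n3 = n2 AND n1 = 1 AND 1 = 1
n4 = NOT n3 = NOT 1 = 0
n5 = NOT n4 = NOT 0 = 1
n6 = n5 OR n3 = 1 OR 1 = 1
n7 = n6 OR n3 = 1 OR 1 = 1
So n7 = 1 as required.

A=1, B=1, C=1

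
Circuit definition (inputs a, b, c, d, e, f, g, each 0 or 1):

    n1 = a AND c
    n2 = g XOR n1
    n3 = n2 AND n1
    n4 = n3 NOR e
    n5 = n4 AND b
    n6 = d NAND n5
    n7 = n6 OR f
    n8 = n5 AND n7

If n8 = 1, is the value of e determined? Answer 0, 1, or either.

0

n8 = n5 AND n7 must be 1, so both n5 = 1 and n7 = 1.
Every assignment with n8 = 1 has e = 0; there are 21 such assignment(s).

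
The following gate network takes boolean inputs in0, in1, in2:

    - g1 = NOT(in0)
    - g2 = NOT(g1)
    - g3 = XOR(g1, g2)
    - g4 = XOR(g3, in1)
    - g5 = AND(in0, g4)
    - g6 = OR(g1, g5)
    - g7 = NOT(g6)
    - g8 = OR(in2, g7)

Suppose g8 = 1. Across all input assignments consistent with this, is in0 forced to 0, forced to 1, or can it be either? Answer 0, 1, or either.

Both values of in0 occur among assignments with g8 = 1:
  in0=0: in0=0, in1=0, in2=1
  in0=1: in0=1, in1=0, in2=1

either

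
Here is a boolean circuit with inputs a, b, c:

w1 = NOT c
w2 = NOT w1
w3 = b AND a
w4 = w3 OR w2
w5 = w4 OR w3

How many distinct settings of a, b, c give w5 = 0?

3

w5 = w4 OR w3 must be 0, so both w4 = 0 and w3 = 0.
Enumerating the 8 input combinations, 3 give w5 = 0 and 5 give w5 = 1.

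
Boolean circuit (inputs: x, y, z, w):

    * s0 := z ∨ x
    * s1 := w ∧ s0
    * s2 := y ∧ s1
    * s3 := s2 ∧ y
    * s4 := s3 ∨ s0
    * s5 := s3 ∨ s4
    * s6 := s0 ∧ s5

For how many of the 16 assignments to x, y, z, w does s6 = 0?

4

s6 = s0 ∧ s5 must be 0, so at least one of s0, s5 is 0.
Enumerating the 16 input combinations, 4 give s6 = 0 and 12 give s6 = 1.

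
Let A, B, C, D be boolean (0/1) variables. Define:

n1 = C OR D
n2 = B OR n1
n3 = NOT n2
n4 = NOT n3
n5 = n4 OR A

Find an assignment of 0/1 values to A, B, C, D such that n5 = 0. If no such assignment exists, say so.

n5 = n4 OR A must be 0, so both n4 = 0 and A = 0.
Check with A=0, B=0, C=0, D=0:
n1 = C OR D = 0 OR 0 = 0
n2 = B OR n1 = 0 OR 0 = 0
n3 = NOT n2 = NOT 0 = 1
n4 = NOT n3 = NOT 1 = 0
n5 = n4 OR A = 0 OR 0 = 0
So n5 = 0 as required.

A=0, B=0, C=0, D=0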